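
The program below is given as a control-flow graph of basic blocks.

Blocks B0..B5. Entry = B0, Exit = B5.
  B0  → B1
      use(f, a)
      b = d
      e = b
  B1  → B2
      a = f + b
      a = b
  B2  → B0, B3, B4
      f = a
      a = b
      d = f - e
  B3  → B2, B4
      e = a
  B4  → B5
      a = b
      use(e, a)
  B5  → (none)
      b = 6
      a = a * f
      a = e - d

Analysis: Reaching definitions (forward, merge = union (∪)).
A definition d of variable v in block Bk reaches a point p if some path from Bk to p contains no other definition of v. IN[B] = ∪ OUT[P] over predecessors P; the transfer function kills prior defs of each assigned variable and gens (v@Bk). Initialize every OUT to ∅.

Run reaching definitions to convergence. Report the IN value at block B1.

Fixpoint table:
  B0:   IN={a@B2, b@B0, d@B2, e@B0, e@B3, f@B2}   OUT={a@B2, b@B0, d@B2, e@B0, f@B2}
  B1:   IN={a@B2, b@B0, d@B2, e@B0, f@B2}   OUT={a@B1, b@B0, d@B2, e@B0, f@B2}
  B2:   IN={a@B1, a@B2, b@B0, d@B2, e@B0, e@B3, f@B2}   OUT={a@B2, b@B0, d@B2, e@B0, e@B3, f@B2}
  B3:   IN={a@B2, b@B0, d@B2, e@B0, e@B3, f@B2}   OUT={a@B2, b@B0, d@B2, e@B3, f@B2}
  B4:   IN={a@B2, b@B0, d@B2, e@B0, e@B3, f@B2}   OUT={a@B4, b@B0, d@B2, e@B0, e@B3, f@B2}
  B5:   IN={a@B4, b@B0, d@B2, e@B0, e@B3, f@B2}   OUT={a@B5, b@B5, d@B2, e@B0, e@B3, f@B2}

Merge at B1: IN[B1] = OUT[B0] = {a@B2, b@B0, d@B2, e@B0, f@B2}

Answer: {a@B2, b@B0, d@B2, e@B0, f@B2}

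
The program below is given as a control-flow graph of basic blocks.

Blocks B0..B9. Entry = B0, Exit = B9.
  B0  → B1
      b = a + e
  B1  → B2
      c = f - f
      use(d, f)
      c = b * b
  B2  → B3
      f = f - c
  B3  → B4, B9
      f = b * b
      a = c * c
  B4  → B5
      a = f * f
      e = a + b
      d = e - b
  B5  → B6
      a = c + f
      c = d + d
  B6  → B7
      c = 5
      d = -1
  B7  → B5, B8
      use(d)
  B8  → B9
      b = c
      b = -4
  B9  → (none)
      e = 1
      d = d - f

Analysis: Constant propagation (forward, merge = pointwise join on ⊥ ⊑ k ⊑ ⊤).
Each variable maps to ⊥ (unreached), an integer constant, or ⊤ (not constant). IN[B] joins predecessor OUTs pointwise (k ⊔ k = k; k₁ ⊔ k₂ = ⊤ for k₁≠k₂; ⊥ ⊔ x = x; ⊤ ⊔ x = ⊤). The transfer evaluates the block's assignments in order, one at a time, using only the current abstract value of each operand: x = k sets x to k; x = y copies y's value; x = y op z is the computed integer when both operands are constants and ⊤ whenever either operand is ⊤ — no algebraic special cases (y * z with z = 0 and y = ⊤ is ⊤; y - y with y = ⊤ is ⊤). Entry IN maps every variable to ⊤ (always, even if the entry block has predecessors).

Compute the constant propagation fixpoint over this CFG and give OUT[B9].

Fixpoint table:
  B0:  IN=(all ⊤)  OUT=(all ⊤)
  B1:  IN=(all ⊤)  OUT=(all ⊤)
  B2:  IN=(all ⊤)  OUT=(all ⊤)
  B3:  IN=(all ⊤)  OUT=(all ⊤)
  B4:  IN=(all ⊤)  OUT=(all ⊤)
  B5:  IN=(all ⊤)  OUT=(all ⊤)
  B6:  IN=(all ⊤)  OUT={c:5, d:-1; rest ⊤}
  B7:  IN={c:5, d:-1; rest ⊤}  OUT={c:5, d:-1; rest ⊤}
  B8:  IN={c:5, d:-1; rest ⊤}  OUT={b:-4, c:5, d:-1; rest ⊤}
  B9:  IN=(all ⊤)  OUT={e:1; rest ⊤}

Merge at B9: IN[B9] = OUT[B3] ⊔ OUT[B8] = {a: ⊤, b: ⊤, c: ⊤, d: ⊤, e: ⊤, f: ⊤}
Applying B9's transfer function to that IN value gives OUT[B9] (row B9 above).

Answer: {a: ⊤, b: ⊤, c: ⊤, d: ⊤, e: 1, f: ⊤}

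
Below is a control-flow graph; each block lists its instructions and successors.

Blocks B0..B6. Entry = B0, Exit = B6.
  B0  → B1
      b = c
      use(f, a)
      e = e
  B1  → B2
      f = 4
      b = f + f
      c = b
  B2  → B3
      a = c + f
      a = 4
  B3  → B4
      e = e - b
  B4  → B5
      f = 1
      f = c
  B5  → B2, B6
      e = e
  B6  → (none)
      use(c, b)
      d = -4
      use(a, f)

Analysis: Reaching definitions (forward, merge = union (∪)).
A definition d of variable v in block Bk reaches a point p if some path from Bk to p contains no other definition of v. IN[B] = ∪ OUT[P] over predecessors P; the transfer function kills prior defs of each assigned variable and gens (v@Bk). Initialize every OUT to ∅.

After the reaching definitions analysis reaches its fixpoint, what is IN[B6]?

Per-block solution:
  B0: | IN={} | OUT={b@B0, e@B0}
  B1: | IN={b@B0, e@B0} | OUT={b@B1, c@B1, e@B0, f@B1}
  B2: | IN={a@B2, b@B1, c@B1, e@B0, e@B5, f@B1, f@B4} | OUT={a@B2, b@B1, c@B1, e@B0, e@B5, f@B1, f@B4}
  B3: | IN={a@B2, b@B1, c@B1, e@B0, e@B5, f@B1, f@B4} | OUT={a@B2, b@B1, c@B1, e@B3, f@B1, f@B4}
  B4: | IN={a@B2, b@B1, c@B1, e@B3, f@B1, f@B4} | OUT={a@B2, b@B1, c@B1, e@B3, f@B4}
  B5: | IN={a@B2, b@B1, c@B1, e@B3, f@B4} | OUT={a@B2, b@B1, c@B1, e@B5, f@B4}
  B6: | IN={a@B2, b@B1, c@B1, e@B5, f@B4} | OUT={a@B2, b@B1, c@B1, d@B6, e@B5, f@B4}

Merge at B6: IN[B6] = OUT[B5] = {a@B2, b@B1, c@B1, e@B5, f@B4}

Answer: {a@B2, b@B1, c@B1, e@B5, f@B4}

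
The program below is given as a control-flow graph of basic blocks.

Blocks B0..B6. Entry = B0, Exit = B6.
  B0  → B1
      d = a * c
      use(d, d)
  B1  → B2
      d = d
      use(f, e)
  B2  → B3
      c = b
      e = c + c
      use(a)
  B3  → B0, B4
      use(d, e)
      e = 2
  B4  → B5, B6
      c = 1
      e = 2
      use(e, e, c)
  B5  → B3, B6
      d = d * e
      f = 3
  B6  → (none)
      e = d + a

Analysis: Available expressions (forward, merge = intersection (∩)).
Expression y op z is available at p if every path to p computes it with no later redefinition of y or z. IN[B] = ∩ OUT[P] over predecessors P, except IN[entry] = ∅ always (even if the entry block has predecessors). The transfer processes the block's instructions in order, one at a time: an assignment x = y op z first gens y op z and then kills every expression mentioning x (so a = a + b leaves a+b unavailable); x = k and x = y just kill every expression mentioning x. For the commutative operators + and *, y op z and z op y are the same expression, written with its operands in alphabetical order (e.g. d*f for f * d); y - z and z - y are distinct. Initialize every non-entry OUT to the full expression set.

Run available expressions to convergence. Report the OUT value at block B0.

Answer: {a*c}

Trace:
Fixpoint table:
  B0:  IN={}  OUT={a*c}
  B1:  IN={a*c}  OUT={a*c}
  B2:  IN={a*c}  OUT={c+c}
  B3:  IN={}  OUT={}
  B4:  IN={}  OUT={}
  B5:  IN={}  OUT={}
  B6:  IN={}  OUT={a+d}

Merge at B0 (entry node, so the boundary value {} is joined with the incoming edge(s)): IN[B0] = {} ∩ OUT[B3] = {}
Applying B0's transfer function to that IN value gives OUT[B0] (row B0 above).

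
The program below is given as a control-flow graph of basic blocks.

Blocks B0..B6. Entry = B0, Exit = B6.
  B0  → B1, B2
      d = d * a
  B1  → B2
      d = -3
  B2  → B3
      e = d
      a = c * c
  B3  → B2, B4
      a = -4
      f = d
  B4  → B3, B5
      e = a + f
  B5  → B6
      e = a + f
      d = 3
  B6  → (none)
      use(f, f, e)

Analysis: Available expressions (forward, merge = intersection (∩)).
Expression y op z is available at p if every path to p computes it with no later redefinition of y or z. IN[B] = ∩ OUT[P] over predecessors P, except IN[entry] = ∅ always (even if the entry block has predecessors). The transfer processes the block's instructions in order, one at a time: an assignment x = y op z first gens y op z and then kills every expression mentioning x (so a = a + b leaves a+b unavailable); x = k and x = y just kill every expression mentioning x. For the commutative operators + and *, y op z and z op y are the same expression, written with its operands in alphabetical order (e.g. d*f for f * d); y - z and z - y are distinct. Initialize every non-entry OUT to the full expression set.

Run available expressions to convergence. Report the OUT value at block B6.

Fixpoint table:
  B0: | IN={} | OUT={}
  B1: | IN={} | OUT={}
  B2: | IN={} | OUT={c*c}
  B3: | IN={c*c} | OUT={c*c}
  B4: | IN={c*c} | OUT={a+f, c*c}
  B5: | IN={a+f, c*c} | OUT={a+f, c*c}
  B6: | IN={a+f, c*c} | OUT={a+f, c*c}

Merge at B6: IN[B6] = OUT[B5] = {a+f, c*c}
Applying B6's transfer function to that IN value gives OUT[B6] (row B6 above).

Answer: {a+f, c*c}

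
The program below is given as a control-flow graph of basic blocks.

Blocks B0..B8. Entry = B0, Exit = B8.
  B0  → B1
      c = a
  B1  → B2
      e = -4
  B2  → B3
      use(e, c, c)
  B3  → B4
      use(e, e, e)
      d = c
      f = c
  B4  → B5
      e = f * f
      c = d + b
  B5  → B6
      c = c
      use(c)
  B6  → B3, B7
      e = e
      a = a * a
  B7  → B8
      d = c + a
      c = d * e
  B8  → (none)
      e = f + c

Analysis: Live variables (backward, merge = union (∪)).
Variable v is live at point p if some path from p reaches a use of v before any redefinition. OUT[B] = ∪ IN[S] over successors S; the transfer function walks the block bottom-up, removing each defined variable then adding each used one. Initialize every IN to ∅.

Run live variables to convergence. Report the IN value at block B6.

Fixpoint table:
  B0:   IN={a, b}   OUT={a, b, c}
  B1:   IN={a, b, c}   OUT={a, b, c, e}
  B2:   IN={a, b, c, e}   OUT={a, b, c, e}
  B3:   IN={a, b, c, e}   OUT={a, b, d, f}
  B4:   IN={a, b, d, f}   OUT={a, b, c, e, f}
  B5:   IN={a, b, c, e, f}   OUT={a, b, c, e, f}
  B6:   IN={a, b, c, e, f}   OUT={a, b, c, e, f}
  B7:   IN={a, c, e, f}   OUT={c, f}
  B8:   IN={c, f}   OUT={}

Merge at B6: OUT[B6] = IN[B3] ⊔ IN[B7] = {a, b, c, e, f}
Applying B6's transfer function to that OUT value gives IN[B6] (row B6 above).

Answer: {a, b, c, e, f}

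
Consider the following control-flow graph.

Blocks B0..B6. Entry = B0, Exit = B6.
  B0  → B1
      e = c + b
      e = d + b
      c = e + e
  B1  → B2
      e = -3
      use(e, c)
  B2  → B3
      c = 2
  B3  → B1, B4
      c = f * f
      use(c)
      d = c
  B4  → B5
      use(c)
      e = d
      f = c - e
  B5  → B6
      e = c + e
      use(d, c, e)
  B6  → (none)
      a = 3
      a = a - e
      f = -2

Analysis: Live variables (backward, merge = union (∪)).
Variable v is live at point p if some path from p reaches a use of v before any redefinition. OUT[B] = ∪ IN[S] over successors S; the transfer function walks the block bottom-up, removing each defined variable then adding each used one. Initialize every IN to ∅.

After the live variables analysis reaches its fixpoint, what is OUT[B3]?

Converged values:
  B0: | IN={b, c, d, f} | OUT={c, f}
  B1: | IN={c, f} | OUT={f}
  B2: | IN={f} | OUT={f}
  B3: | IN={f} | OUT={c, d, f}
  B4: | IN={c, d} | OUT={c, d, e}
  B5: | IN={c, d, e} | OUT={e}
  B6: | IN={e} | OUT={}

Merge at B3: OUT[B3] = IN[B1] ⊔ IN[B4] = {c, d, f}

Answer: {c, d, f}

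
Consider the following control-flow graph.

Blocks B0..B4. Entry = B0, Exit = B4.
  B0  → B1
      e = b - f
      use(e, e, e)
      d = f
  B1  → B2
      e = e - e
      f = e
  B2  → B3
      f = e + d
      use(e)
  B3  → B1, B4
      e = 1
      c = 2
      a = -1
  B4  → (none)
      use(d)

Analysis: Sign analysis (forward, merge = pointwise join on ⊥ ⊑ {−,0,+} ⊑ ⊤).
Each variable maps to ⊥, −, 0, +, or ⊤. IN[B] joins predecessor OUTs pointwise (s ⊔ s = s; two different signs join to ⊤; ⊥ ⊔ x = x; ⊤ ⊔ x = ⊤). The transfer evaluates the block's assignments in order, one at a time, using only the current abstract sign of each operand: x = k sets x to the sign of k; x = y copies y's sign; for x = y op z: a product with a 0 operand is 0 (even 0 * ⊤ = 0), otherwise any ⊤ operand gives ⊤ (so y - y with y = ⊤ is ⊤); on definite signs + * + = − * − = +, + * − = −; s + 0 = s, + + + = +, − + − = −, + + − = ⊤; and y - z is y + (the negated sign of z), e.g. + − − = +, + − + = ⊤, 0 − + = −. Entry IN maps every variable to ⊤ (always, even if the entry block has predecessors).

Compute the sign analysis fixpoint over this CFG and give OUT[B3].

Converged values:
  B0:  IN=(all ⊤)  OUT=(all ⊤)
  B1:  IN=(all ⊤)  OUT=(all ⊤)
  B2:  IN=(all ⊤)  OUT=(all ⊤)
  B3:  IN=(all ⊤)  OUT={a:-, c:+, e:+; rest ⊤}
  B4:  IN={a:-, c:+, e:+; rest ⊤}  OUT={a:-, c:+, e:+; rest ⊤}

Merge at B3: IN[B3] = OUT[B2] = {a: ⊤, b: ⊤, c: ⊤, d: ⊤, e: ⊤, f: ⊤}
Applying B3's transfer function to that IN value gives OUT[B3] (row B3 above).

Answer: {a: -, b: ⊤, c: +, d: ⊤, e: +, f: ⊤}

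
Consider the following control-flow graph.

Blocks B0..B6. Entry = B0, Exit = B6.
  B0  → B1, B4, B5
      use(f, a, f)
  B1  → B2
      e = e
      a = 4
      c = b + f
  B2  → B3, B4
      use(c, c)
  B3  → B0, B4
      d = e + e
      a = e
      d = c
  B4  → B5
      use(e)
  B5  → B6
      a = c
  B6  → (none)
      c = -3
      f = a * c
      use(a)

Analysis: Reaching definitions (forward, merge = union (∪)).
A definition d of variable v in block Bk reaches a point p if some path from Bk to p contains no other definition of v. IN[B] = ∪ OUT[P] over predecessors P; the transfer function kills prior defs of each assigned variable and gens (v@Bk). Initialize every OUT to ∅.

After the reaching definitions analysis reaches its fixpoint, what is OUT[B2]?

Answer: {a@B1, c@B1, d@B3, e@B1}

Working:
Converged values:
  B0:  IN={a@B3, c@B1, d@B3, e@B1}  OUT={a@B3, c@B1, d@B3, e@B1}
  B1:  IN={a@B3, c@B1, d@B3, e@B1}  OUT={a@B1, c@B1, d@B3, e@B1}
  B2:  IN={a@B1, c@B1, d@B3, e@B1}  OUT={a@B1, c@B1, d@B3, e@B1}
  B3:  IN={a@B1, c@B1, d@B3, e@B1}  OUT={a@B3, c@B1, d@B3, e@B1}
  B4:  IN={a@B1, a@B3, c@B1, d@B3, e@B1}  OUT={a@B1, a@B3, c@B1, d@B3, e@B1}
  B5:  IN={a@B1, a@B3, c@B1, d@B3, e@B1}  OUT={a@B5, c@B1, d@B3, e@B1}
  B6:  IN={a@B5, c@B1, d@B3, e@B1}  OUT={a@B5, c@B6, d@B3, e@B1, f@B6}

Merge at B2: IN[B2] = OUT[B1] = {a@B1, c@B1, d@B3, e@B1}
Applying B2's transfer function to that IN value gives OUT[B2] (row B2 above).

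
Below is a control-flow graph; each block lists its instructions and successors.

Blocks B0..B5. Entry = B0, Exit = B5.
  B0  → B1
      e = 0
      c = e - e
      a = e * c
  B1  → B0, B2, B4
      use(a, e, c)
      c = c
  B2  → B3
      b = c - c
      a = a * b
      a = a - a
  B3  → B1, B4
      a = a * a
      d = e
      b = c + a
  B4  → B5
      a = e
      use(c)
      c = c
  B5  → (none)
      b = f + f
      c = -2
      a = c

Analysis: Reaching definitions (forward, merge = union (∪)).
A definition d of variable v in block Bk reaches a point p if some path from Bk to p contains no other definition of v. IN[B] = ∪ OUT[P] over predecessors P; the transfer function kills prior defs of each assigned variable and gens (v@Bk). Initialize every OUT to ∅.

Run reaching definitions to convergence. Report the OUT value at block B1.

Fixpoint table:
  B0: | IN={a@B0, a@B3, b@B3, c@B1, d@B3, e@B0} | OUT={a@B0, b@B3, c@B0, d@B3, e@B0}
  B1: | IN={a@B0, a@B3, b@B3, c@B0, c@B1, d@B3, e@B0} | OUT={a@B0, a@B3, b@B3, c@B1, d@B3, e@B0}
  B2: | IN={a@B0, a@B3, b@B3, c@B1, d@B3, e@B0} | OUT={a@B2, b@B2, c@B1, d@B3, e@B0}
  B3: | IN={a@B2, b@B2, c@B1, d@B3, e@B0} | OUT={a@B3, b@B3, c@B1, d@B3, e@B0}
  B4: | IN={a@B0, a@B3, b@B3, c@B1, d@B3, e@B0} | OUT={a@B4, b@B3, c@B4, d@B3, e@B0}
  B5: | IN={a@B4, b@B3, c@B4, d@B3, e@B0} | OUT={a@B5, b@B5, c@B5, d@B3, e@B0}

Merge at B1: IN[B1] = OUT[B0] ⊔ OUT[B3] = {a@B0, a@B3, b@B3, c@B0, c@B1, d@B3, e@B0}
Applying B1's transfer function to that IN value gives OUT[B1] (row B1 above).

Answer: {a@B0, a@B3, b@B3, c@B1, d@B3, e@B0}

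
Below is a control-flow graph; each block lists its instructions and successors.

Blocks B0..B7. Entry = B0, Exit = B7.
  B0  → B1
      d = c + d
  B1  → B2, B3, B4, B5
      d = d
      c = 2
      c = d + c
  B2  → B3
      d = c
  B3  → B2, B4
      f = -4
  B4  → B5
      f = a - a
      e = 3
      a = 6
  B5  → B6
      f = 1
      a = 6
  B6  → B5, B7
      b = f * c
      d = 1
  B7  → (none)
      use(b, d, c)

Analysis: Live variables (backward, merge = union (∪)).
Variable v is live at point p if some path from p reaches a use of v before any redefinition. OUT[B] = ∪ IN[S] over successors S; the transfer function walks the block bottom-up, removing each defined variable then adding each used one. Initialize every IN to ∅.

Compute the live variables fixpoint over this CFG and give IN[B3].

Answer: {a, c}

Working:
Per-block solution:
  B0:   IN={a, c, d}   OUT={a, d}
  B1:   IN={a, d}   OUT={a, c}
  B2:   IN={a, c}   OUT={a, c}
  B3:   IN={a, c}   OUT={a, c}
  B4:   IN={a, c}   OUT={c}
  B5:   IN={c}   OUT={c, f}
  B6:   IN={c, f}   OUT={b, c, d}
  B7:   IN={b, c, d}   OUT={}

Merge at B3: OUT[B3] = IN[B2] ⊔ IN[B4] = {a, c}
Applying B3's transfer function to that OUT value gives IN[B3] (row B3 above).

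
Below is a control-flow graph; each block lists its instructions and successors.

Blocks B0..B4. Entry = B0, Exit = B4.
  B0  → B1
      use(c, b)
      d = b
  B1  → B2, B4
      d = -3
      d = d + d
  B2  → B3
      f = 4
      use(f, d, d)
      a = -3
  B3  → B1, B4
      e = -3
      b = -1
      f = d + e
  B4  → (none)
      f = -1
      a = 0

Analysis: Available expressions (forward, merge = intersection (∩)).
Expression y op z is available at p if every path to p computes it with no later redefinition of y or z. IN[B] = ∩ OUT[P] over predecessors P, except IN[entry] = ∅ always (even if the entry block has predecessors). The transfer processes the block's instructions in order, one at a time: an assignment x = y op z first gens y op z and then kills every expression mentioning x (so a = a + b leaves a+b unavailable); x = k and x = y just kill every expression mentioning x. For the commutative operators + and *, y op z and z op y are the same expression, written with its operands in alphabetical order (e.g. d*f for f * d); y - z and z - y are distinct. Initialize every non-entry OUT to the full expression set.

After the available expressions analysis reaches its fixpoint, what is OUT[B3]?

Fixpoint table:
  B0:   IN={}   OUT={}
  B1:   IN={}   OUT={}
  B2:   IN={}   OUT={}
  B3:   IN={}   OUT={d+e}
  B4:   IN={}   OUT={}

Merge at B3: IN[B3] = OUT[B2] = {}
Applying B3's transfer function to that IN value gives OUT[B3] (row B3 above).

Answer: {d+e}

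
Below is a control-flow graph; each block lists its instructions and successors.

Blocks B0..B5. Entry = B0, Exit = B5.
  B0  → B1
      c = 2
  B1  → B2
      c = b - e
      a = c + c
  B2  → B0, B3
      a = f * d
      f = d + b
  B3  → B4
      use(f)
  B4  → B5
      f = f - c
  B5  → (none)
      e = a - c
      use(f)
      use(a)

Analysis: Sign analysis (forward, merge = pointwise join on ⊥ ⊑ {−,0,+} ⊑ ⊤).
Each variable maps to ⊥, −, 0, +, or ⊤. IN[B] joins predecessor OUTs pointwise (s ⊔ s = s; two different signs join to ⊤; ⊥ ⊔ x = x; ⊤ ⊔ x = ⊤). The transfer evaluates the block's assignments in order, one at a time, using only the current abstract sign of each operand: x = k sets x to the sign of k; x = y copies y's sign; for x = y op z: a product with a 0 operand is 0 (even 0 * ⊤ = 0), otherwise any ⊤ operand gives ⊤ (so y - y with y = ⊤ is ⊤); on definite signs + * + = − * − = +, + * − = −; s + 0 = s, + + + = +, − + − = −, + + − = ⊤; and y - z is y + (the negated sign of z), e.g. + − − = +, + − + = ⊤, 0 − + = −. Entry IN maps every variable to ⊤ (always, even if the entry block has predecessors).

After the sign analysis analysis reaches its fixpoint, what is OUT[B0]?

Answer: {a: ⊤, b: ⊤, c: +, d: ⊤, e: ⊤, f: ⊤}

Derivation:
Fixpoint table:
  B0:  IN=(all ⊤)  OUT={c:+; rest ⊤}
  B1:  IN={c:+; rest ⊤}  OUT=(all ⊤)
  B2:  IN=(all ⊤)  OUT=(all ⊤)
  B3:  IN=(all ⊤)  OUT=(all ⊤)
  B4:  IN=(all ⊤)  OUT=(all ⊤)
  B5:  IN=(all ⊤)  OUT=(all ⊤)

Merge at B0 (entry node, so the boundary value (all ⊤) is joined with the incoming edge(s)): IN[B0] = (all ⊤) ⊔ OUT[B2] = {a: ⊤, b: ⊤, c: ⊤, d: ⊤, e: ⊤, f: ⊤}
Applying B0's transfer function to that IN value gives OUT[B0] (row B0 above).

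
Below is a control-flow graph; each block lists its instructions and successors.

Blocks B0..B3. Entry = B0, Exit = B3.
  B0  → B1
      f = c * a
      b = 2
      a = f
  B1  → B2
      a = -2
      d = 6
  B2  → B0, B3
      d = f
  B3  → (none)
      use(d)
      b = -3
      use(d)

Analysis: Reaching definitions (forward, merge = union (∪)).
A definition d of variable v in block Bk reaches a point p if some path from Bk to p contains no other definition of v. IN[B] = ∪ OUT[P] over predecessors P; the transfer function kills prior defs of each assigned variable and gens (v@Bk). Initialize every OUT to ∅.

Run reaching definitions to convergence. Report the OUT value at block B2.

Converged values:
  B0:   IN={a@B1, b@B0, d@B2, f@B0}   OUT={a@B0, b@B0, d@B2, f@B0}
  B1:   IN={a@B0, b@B0, d@B2, f@B0}   OUT={a@B1, b@B0, d@B1, f@B0}
  B2:   IN={a@B1, b@B0, d@B1, f@B0}   OUT={a@B1, b@B0, d@B2, f@B0}
  B3:   IN={a@B1, b@B0, d@B2, f@B0}   OUT={a@B1, b@B3, d@B2, f@B0}

Merge at B2: IN[B2] = OUT[B1] = {a@B1, b@B0, d@B1, f@B0}
Applying B2's transfer function to that IN value gives OUT[B2] (row B2 above).

Answer: {a@B1, b@B0, d@B2, f@B0}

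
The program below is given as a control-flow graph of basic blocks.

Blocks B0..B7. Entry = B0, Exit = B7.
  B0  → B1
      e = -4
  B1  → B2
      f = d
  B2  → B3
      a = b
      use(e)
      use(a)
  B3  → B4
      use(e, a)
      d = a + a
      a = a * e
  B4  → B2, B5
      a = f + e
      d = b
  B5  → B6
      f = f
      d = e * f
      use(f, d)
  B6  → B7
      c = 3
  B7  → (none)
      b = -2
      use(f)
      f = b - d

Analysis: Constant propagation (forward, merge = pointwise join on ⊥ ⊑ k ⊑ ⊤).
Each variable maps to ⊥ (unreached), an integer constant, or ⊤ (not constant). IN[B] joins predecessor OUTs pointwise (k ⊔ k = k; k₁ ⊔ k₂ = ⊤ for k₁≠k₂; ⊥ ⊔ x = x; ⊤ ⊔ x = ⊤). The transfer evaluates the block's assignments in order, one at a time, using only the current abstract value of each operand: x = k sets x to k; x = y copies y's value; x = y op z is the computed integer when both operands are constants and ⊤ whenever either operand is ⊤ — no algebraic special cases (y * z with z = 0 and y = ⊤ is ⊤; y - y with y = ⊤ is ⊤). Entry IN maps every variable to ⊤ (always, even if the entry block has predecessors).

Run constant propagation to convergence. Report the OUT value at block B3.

Fixpoint table:
  B0: | IN=(all ⊤) | OUT={e:-4; rest ⊤}
  B1: | IN={e:-4; rest ⊤} | OUT={e:-4; rest ⊤}
  B2: | IN={e:-4; rest ⊤} | OUT={e:-4; rest ⊤}
  B3: | IN={e:-4; rest ⊤} | OUT={e:-4; rest ⊤}
  B4: | IN={e:-4; rest ⊤} | OUT={e:-4; rest ⊤}
  B5: | IN={e:-4; rest ⊤} | OUT={e:-4; rest ⊤}
  B6: | IN={e:-4; rest ⊤} | OUT={c:3, e:-4; rest ⊤}
  B7: | IN={c:3, e:-4; rest ⊤} | OUT={b:-2, c:3, e:-4; rest ⊤}

Merge at B3: IN[B3] = OUT[B2] = {a: ⊤, b: ⊤, c: ⊤, d: ⊤, e: -4, f: ⊤}
Applying B3's transfer function to that IN value gives OUT[B3] (row B3 above).

Answer: {a: ⊤, b: ⊤, c: ⊤, d: ⊤, e: -4, f: ⊤}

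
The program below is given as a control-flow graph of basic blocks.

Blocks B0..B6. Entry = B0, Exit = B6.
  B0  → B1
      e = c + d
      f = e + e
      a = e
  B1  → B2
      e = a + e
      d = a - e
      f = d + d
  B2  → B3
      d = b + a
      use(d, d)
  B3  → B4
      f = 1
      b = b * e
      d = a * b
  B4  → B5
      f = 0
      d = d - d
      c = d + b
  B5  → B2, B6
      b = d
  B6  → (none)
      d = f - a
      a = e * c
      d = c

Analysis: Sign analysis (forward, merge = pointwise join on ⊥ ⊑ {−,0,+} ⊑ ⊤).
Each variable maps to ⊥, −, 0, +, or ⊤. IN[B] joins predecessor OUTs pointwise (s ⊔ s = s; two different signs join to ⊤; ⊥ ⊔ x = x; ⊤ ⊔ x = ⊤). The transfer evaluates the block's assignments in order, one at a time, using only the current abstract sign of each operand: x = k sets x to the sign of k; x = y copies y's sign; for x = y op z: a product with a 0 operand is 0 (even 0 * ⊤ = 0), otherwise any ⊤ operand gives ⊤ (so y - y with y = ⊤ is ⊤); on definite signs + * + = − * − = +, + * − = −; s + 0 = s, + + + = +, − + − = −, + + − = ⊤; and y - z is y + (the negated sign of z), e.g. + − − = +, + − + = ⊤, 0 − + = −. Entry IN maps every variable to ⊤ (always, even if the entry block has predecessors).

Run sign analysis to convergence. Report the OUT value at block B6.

Answer: {a: ⊤, b: ⊤, c: ⊤, d: ⊤, e: ⊤, f: 0}

Working:
Converged values:
  B0:  IN=(all ⊤)  OUT=(all ⊤)
  B1:  IN=(all ⊤)  OUT=(all ⊤)
  B2:  IN=(all ⊤)  OUT=(all ⊤)
  B3:  IN=(all ⊤)  OUT={f:+; rest ⊤}
  B4:  IN={f:+; rest ⊤}  OUT={f:0; rest ⊤}
  B5:  IN={f:0; rest ⊤}  OUT={f:0; rest ⊤}
  B6:  IN={f:0; rest ⊤}  OUT={f:0; rest ⊤}

Merge at B6: IN[B6] = OUT[B5] = {a: ⊤, b: ⊤, c: ⊤, d: ⊤, e: ⊤, f: 0}
Applying B6's transfer function to that IN value gives OUT[B6] (row B6 above).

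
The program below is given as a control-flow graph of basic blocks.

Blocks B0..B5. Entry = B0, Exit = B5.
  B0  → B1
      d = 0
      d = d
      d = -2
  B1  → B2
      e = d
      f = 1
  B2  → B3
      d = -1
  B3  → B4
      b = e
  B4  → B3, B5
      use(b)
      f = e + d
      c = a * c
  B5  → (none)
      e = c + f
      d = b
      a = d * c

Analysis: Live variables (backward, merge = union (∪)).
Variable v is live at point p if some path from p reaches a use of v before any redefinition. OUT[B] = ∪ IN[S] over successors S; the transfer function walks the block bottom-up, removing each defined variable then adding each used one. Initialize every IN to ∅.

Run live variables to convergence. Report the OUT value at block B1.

Answer: {a, c, e}

Working:
Converged values:
  B0:   IN={a, c}   OUT={a, c, d}
  B1:   IN={a, c, d}   OUT={a, c, e}
  B2:   IN={a, c, e}   OUT={a, c, d, e}
  B3:   IN={a, c, d, e}   OUT={a, b, c, d, e}
  B4:   IN={a, b, c, d, e}   OUT={a, b, c, d, e, f}
  B5:   IN={b, c, f}   OUT={}

Merge at B1: OUT[B1] = IN[B2] = {a, c, e}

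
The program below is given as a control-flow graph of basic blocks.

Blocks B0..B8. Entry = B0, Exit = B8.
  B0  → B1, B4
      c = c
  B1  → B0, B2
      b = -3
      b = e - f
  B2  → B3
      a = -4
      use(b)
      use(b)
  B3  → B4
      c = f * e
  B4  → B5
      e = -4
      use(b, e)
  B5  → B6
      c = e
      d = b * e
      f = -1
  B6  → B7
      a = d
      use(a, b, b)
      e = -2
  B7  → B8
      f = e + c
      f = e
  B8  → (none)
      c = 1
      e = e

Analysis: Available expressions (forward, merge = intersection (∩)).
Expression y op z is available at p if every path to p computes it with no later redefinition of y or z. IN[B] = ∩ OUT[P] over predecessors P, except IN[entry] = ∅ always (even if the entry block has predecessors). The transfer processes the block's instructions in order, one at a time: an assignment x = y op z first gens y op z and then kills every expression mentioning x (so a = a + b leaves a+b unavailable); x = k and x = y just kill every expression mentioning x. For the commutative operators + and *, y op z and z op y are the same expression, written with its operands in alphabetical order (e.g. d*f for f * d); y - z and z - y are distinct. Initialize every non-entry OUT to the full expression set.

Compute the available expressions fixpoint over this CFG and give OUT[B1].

Answer: {e-f}

Working:
Fixpoint table:
  B0:   IN={}   OUT={}
  B1:   IN={}   OUT={e-f}
  B2:   IN={e-f}   OUT={e-f}
  B3:   IN={e-f}   OUT={e*f, e-f}
  B4:   IN={}   OUT={}
  B5:   IN={}   OUT={b*e}
  B6:   IN={b*e}   OUT={}
  B7:   IN={}   OUT={c+e}
  B8:   IN={c+e}   OUT={}

Merge at B1: IN[B1] = OUT[B0] = {}
Applying B1's transfer function to that IN value gives OUT[B1] (row B1 above).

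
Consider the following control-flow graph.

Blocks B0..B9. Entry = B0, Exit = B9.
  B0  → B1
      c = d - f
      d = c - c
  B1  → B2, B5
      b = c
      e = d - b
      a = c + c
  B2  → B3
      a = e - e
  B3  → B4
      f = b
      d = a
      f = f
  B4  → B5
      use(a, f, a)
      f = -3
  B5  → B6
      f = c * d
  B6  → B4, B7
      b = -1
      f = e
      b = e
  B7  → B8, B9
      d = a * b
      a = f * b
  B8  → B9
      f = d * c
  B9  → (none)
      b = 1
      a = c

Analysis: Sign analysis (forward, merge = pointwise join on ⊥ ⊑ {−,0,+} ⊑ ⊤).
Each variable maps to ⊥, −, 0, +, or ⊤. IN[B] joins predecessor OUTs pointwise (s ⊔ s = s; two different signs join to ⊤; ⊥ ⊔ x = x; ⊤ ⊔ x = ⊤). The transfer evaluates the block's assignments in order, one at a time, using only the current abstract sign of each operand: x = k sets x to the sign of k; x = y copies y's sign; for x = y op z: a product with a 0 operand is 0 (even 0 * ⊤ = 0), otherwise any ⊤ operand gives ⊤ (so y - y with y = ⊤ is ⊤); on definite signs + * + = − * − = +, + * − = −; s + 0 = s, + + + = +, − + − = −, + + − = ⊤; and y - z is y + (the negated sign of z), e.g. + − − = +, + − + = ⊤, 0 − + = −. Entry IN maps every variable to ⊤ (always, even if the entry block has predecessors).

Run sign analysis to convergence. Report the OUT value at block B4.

Fixpoint table:
  B0: | IN=(all ⊤) | OUT=(all ⊤)
  B1: | IN=(all ⊤) | OUT=(all ⊤)
  B2: | IN=(all ⊤) | OUT=(all ⊤)
  B3: | IN=(all ⊤) | OUT=(all ⊤)
  B4: | IN=(all ⊤) | OUT={f:-; rest ⊤}
  B5: | IN=(all ⊤) | OUT=(all ⊤)
  B6: | IN=(all ⊤) | OUT=(all ⊤)
  B7: | IN=(all ⊤) | OUT=(all ⊤)
  B8: | IN=(all ⊤) | OUT=(all ⊤)
  B9: | IN=(all ⊤) | OUT={b:+; rest ⊤}

Merge at B4: IN[B4] = OUT[B3] ⊔ OUT[B6] = {a: ⊤, b: ⊤, c: ⊤, d: ⊤, e: ⊤, f: ⊤}
Applying B4's transfer function to that IN value gives OUT[B4] (row B4 above).

Answer: {a: ⊤, b: ⊤, c: ⊤, d: ⊤, e: ⊤, f: -}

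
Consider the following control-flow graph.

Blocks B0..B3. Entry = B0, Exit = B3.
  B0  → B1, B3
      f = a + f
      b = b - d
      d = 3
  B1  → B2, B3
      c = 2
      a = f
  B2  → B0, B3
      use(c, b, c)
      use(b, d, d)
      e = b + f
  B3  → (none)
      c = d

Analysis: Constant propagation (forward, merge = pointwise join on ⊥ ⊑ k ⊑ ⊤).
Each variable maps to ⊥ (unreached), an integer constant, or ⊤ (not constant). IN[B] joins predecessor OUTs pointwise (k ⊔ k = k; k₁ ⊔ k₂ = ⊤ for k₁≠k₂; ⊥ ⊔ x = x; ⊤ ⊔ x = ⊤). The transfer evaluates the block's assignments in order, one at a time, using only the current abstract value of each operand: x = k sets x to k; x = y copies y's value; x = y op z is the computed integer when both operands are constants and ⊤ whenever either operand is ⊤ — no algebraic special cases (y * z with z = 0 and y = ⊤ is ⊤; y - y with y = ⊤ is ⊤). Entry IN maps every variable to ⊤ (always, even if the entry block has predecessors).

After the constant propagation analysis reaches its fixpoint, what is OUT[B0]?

Per-block solution:
  B0:   IN=(all ⊤)   OUT={d:3; rest ⊤}
  B1:   IN={d:3; rest ⊤}   OUT={c:2, d:3; rest ⊤}
  B2:   IN={c:2, d:3; rest ⊤}   OUT={c:2, d:3; rest ⊤}
  B3:   IN={d:3; rest ⊤}   OUT={c:3, d:3; rest ⊤}

Merge at B0 (entry node, so the boundary value (all ⊤) is joined with the incoming edge(s)): IN[B0] = (all ⊤) ⊔ OUT[B2] = {a: ⊤, b: ⊤, c: ⊤, d: ⊤, e: ⊤, f: ⊤}
Applying B0's transfer function to that IN value gives OUT[B0] (row B0 above).

Answer: {a: ⊤, b: ⊤, c: ⊤, d: 3, e: ⊤, f: ⊤}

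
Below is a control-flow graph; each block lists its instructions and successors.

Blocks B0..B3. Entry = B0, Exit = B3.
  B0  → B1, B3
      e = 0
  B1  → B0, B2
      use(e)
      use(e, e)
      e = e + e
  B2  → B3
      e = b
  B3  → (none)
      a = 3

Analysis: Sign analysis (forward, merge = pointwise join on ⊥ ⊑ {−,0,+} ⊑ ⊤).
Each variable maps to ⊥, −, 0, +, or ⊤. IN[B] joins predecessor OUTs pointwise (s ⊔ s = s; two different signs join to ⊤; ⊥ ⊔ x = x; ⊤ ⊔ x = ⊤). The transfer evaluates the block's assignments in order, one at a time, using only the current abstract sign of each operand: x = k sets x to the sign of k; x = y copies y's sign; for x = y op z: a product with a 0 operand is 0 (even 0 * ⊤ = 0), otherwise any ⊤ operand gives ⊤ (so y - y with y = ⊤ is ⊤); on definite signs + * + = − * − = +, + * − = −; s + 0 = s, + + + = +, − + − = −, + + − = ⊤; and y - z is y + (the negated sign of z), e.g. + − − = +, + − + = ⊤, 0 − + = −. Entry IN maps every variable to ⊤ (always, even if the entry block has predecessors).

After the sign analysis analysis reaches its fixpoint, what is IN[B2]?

Per-block solution:
  B0:   IN=(all ⊤)   OUT={e:0; rest ⊤}
  B1:   IN={e:0; rest ⊤}   OUT={e:0; rest ⊤}
  B2:   IN={e:0; rest ⊤}   OUT=(all ⊤)
  B3:   IN=(all ⊤)   OUT={a:+; rest ⊤}

Merge at B2: IN[B2] = OUT[B1] = {a: ⊤, b: ⊤, c: ⊤, d: ⊤, e: 0, f: ⊤}

Answer: {a: ⊤, b: ⊤, c: ⊤, d: ⊤, e: 0, f: ⊤}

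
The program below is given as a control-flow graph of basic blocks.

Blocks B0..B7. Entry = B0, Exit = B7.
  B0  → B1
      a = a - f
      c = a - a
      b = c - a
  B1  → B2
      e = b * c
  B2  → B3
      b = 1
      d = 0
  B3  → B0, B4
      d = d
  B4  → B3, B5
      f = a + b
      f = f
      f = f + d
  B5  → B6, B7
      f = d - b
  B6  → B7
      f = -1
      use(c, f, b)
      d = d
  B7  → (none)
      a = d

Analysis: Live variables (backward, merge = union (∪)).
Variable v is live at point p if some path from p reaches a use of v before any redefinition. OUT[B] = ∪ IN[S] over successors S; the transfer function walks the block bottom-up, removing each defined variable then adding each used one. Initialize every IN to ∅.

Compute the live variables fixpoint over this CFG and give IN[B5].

Answer: {b, c, d}

Working:
Per-block solution:
  B0: | IN={a, f} | OUT={a, b, c, f}
  B1: | IN={a, b, c, f} | OUT={a, c, f}
  B2: | IN={a, c, f} | OUT={a, b, c, d, f}
  B3: | IN={a, b, c, d, f} | OUT={a, b, c, d, f}
  B4: | IN={a, b, c, d} | OUT={a, b, c, d, f}
  B5: | IN={b, c, d} | OUT={b, c, d}
  B6: | IN={b, c, d} | OUT={d}
  B7: | IN={d} | OUT={}

Merge at B5: OUT[B5] = IN[B6] ⊔ IN[B7] = {b, c, d}
Applying B5's transfer function to that OUT value gives IN[B5] (row B5 above).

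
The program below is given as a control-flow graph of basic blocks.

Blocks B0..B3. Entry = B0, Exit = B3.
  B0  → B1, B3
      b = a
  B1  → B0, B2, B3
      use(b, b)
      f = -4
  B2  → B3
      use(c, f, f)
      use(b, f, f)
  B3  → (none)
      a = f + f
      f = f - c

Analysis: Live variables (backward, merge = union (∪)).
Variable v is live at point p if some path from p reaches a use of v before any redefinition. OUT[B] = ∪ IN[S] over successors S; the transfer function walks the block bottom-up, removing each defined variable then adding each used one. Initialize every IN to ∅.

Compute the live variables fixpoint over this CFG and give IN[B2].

Answer: {b, c, f}

Working:
Fixpoint table:
  B0:  IN={a, c, f}  OUT={a, b, c, f}
  B1:  IN={a, b, c}  OUT={a, b, c, f}
  B2:  IN={b, c, f}  OUT={c, f}
  B3:  IN={c, f}  OUT={}

Merge at B2: OUT[B2] = IN[B3] = {c, f}
Applying B2's transfer function to that OUT value gives IN[B2] (row B2 above).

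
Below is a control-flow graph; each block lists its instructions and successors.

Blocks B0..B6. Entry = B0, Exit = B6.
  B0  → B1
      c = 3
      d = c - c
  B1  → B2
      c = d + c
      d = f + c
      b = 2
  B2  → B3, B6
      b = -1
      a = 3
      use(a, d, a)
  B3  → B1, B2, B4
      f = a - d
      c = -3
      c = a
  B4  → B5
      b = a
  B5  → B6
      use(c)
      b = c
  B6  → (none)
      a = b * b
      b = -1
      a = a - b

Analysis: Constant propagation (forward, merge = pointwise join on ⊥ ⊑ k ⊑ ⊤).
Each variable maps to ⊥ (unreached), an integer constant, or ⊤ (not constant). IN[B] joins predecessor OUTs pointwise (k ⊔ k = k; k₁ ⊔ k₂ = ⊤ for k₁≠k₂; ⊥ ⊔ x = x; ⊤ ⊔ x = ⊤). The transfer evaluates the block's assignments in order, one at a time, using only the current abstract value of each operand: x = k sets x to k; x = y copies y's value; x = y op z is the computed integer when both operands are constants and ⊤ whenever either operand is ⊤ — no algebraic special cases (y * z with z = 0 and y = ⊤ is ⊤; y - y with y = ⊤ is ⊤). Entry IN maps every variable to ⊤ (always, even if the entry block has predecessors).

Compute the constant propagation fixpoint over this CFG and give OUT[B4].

Converged values:
  B0: | IN=(all ⊤) | OUT={c:3, d:0; rest ⊤}
  B1: | IN={c:3; rest ⊤} | OUT={b:2; rest ⊤}
  B2: | IN=(all ⊤) | OUT={a:3, b:-1; rest ⊤}
  B3: | IN={a:3, b:-1; rest ⊤} | OUT={a:3, b:-1, c:3; rest ⊤}
  B4: | IN={a:3, b:-1, c:3; rest ⊤} | OUT={a:3, b:3, c:3; rest ⊤}
  B5: | IN={a:3, b:3, c:3; rest ⊤} | OUT={a:3, b:3, c:3; rest ⊤}
  B6: | IN={a:3; rest ⊤} | OUT={b:-1; rest ⊤}

Merge at B4: IN[B4] = OUT[B3] = {a: 3, b: -1, c: 3, d: ⊤, e: ⊤, f: ⊤}
Applying B4's transfer function to that IN value gives OUT[B4] (row B4 above).

Answer: {a: 3, b: 3, c: 3, d: ⊤, e: ⊤, f: ⊤}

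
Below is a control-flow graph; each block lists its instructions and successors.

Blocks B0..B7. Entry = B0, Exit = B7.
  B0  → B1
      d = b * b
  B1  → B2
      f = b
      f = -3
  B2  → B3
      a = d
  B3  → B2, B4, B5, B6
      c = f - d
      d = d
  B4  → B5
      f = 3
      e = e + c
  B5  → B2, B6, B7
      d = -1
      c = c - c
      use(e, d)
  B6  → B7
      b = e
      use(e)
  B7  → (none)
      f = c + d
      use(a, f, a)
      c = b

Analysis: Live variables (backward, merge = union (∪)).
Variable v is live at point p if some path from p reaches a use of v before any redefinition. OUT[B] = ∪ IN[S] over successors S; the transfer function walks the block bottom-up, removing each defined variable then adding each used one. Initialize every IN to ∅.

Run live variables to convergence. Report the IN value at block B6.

Per-block solution:
  B0:   IN={b, e}   OUT={b, d, e}
  B1:   IN={b, d, e}   OUT={b, d, e, f}
  B2:   IN={b, d, e, f}   OUT={a, b, d, e, f}
  B3:   IN={a, b, d, e, f}   OUT={a, b, c, d, e, f}
  B4:   IN={a, b, c, e}   OUT={a, b, c, e, f}
  B5:   IN={a, b, c, e, f}   OUT={a, b, c, d, e, f}
  B6:   IN={a, c, d, e}   OUT={a, b, c, d}
  B7:   IN={a, b, c, d}   OUT={}

Merge at B6: OUT[B6] = IN[B7] = {a, b, c, d}
Applying B6's transfer function to that OUT value gives IN[B6] (row B6 above).

Answer: {a, c, d, e}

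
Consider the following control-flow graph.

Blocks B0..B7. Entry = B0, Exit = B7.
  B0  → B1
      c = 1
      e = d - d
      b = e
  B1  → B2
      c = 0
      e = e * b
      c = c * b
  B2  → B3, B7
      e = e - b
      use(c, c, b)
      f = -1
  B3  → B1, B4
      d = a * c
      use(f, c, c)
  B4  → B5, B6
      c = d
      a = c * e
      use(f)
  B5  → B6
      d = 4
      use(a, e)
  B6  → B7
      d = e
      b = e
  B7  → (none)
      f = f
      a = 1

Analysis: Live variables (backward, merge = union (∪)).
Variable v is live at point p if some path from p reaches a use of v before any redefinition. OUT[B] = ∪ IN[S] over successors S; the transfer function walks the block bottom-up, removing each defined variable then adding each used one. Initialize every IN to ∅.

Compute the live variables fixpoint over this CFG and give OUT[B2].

Answer: {a, b, c, e, f}

Trace:
Converged values:
  B0:  IN={a, d}  OUT={a, b, e}
  B1:  IN={a, b, e}  OUT={a, b, c, e}
  B2:  IN={a, b, c, e}  OUT={a, b, c, e, f}
  B3:  IN={a, b, c, e, f}  OUT={a, b, d, e, f}
  B4:  IN={d, e, f}  OUT={a, e, f}
  B5:  IN={a, e, f}  OUT={e, f}
  B6:  IN={e, f}  OUT={f}
  B7:  IN={f}  OUT={}

Merge at B2: OUT[B2] = IN[B3] ⊔ IN[B7] = {a, b, c, e, f}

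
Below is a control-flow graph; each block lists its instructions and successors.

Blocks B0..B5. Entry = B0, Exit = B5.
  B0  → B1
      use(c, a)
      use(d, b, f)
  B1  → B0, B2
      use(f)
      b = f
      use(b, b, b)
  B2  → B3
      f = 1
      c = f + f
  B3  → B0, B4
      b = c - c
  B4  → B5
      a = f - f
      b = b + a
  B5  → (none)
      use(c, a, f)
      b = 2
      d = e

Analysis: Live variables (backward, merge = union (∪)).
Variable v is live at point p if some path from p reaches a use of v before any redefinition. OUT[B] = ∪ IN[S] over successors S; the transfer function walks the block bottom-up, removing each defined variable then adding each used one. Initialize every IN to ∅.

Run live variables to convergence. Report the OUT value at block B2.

Per-block solution:
  B0: | IN={a, b, c, d, e, f} | OUT={a, c, d, e, f}
  B1: | IN={a, c, d, e, f} | OUT={a, b, c, d, e, f}
  B2: | IN={a, d, e} | OUT={a, c, d, e, f}
  B3: | IN={a, c, d, e, f} | OUT={a, b, c, d, e, f}
  B4: | IN={b, c, e, f} | OUT={a, c, e, f}
  B5: | IN={a, c, e, f} | OUT={}

Merge at B2: OUT[B2] = IN[B3] = {a, c, d, e, f}

Answer: {a, c, d, e, f}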